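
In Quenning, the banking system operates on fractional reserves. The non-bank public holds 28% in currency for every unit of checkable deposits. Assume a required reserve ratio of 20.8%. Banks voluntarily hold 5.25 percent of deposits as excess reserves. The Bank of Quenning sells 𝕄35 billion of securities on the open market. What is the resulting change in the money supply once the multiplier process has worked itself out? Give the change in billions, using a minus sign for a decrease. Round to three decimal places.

-82.886 billion

The money multiplier is m = (1 + c) / (rr + e + c) = (1 + 0.28) / (0.208 + 0.0525 + 0.28) ≈ 2.368178.
The sale removes 35 billion of base, so ΔM = m × ΔMB = 2.368178 × (−35) ≈ -82.8862 billion.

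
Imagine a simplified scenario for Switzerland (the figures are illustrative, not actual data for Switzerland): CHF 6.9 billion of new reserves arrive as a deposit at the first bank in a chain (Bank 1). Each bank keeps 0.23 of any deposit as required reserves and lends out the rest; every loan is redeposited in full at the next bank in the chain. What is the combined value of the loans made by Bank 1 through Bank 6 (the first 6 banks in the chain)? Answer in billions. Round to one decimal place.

Bank i lends (1 − rr)^i of the original deposit: Bank 1 lends 6.9·0.7700 = 5.3130, Bank 2 lends 6.9·0.7700² ≈ 4.0910, and so on.
Summing a geometric series: total = 6.9·[0.7700·(1 − 0.7700^6) / (1 − 0.7700)] ≈ 18.2854 billion.

CHF 18.3 billion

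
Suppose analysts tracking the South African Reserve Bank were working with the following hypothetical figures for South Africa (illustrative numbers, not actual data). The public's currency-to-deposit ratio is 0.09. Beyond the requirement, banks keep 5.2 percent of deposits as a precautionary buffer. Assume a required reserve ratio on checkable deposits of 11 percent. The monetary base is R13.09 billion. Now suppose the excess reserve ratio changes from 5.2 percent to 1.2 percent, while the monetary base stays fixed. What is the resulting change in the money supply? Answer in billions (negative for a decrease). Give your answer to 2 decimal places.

Initially m₁ = (1 + 0.09) / (0.11 + 0.052 + 0.09) ≈ 4.32540, so M₁ = 4.32540 × 13.09 ≈ 56.6195 billion.
After the change m₂ = (1 + 0.09) / (0.11 + 0.012 + 0.09) ≈ 5.14151, so M₂ = 5.14151 × 13.09 ≈ 67.3024 billion.
ΔM = M₂ − M₁ = 67.3024 − 56.6195 = 10.6829 billion.

R10.68 billion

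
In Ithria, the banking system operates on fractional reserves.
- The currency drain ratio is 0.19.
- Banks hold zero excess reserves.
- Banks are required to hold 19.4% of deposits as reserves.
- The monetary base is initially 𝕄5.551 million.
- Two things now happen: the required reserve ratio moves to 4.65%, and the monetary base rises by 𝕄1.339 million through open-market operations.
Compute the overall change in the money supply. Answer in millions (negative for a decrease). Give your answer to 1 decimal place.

𝕄17.5 million

Before: m₁ = (1 + 0.19) / (0.194 + 0.19) ≈ 3.0990, MB₁ = 5.551, so M₁ = 3.0990 × 5.551 ≈ 17.2025 million.
After: m₂ = (1 + 0.19) / (0.0465 + 0.19) ≈ 5.0317, MB₂ = 5.551 + 1.339 = 6.89, so M₂ = 5.0317 × 6.89 ≈ 34.6684 million.
ΔM = M₂ − M₁ = 34.6684 − 17.2025 = 17.4659 million.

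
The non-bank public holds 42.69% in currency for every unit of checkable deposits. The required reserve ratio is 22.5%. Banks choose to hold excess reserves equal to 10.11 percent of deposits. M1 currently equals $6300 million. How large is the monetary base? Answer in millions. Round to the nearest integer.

$3325 million

The money multiplier is m = (1 + c) / (rr + e + c) = (1 + 0.4269) / (0.225 + 0.1011 + 0.4269) ≈ 1.89495.
MB = M / m = 6300 / 1.89495 ≈ 3324.626 million.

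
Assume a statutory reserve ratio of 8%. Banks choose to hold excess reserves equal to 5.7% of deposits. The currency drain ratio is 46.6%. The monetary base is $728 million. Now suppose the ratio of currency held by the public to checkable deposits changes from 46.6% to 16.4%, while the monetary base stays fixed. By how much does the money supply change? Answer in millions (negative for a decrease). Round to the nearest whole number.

$1045 million

Initially m₁ = (1 + 0.466) / (0.08 + 0.057 + 0.466) ≈ 2.4312, so M₁ = 2.4312 × 728 = 1769.9136 million.
After the change m₂ = (1 + 0.164) / (0.08 + 0.057 + 0.164) ≈ 3.8671, so M₂ = 3.8671 × 728 = 2815.2488 million.
ΔM = M₂ − M₁ = 2815.2488 − 1769.9136 = 1045.3352 million.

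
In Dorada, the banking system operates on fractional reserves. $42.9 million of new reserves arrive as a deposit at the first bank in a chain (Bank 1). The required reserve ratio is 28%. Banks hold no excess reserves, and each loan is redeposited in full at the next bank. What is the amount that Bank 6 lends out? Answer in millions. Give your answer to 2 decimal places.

$5.98 million

Each bank lends a fraction (1 − rr) = 0.7200 of the deposit it receives, so Bank 6 receives 42.9·0.7200^5 and lends 42.9·0.7200^6 ≈ 5.9766 million.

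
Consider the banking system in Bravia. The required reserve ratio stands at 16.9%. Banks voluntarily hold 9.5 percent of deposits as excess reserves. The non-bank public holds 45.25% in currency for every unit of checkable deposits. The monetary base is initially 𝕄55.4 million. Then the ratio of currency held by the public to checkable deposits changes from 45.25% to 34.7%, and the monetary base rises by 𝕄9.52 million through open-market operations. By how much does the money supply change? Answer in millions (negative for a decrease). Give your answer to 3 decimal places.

𝕄30.814 million

Before: m₁ = (1 + 0.4525) / (0.169 + 0.095 + 0.4525) ≈ 2.027216, MB₁ = 55.4, so M₁ = 2.027216 × 55.4 ≈ 112.3078 million.
After: m₂ = (1 + 0.347) / (0.169 + 0.095 + 0.347) ≈ 2.204583, MB₂ = 55.4 + 9.52 = 64.92, so M₂ = 2.204583 × 64.92 ≈ 143.1215 million.
ΔM = M₂ − M₁ = 143.1215 − 112.3078 = 30.8137 million.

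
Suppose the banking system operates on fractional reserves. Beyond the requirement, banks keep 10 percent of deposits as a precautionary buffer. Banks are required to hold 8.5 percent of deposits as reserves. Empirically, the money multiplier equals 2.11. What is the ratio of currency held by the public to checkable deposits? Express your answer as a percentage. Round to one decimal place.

Using m = 2.11. From m = (1 + c)/(c + rr + e), rearranging gives 1 + c = m·(c + rr + e), so c·(1 − m) = m·(rr + e) − 1.
Hence c = [m·(rr + e) − 1]/(1 − m) = [2.11 × (0.085 + 0.1) − 1] / (1 − 2.11) ≈ 0.549234.

54.9%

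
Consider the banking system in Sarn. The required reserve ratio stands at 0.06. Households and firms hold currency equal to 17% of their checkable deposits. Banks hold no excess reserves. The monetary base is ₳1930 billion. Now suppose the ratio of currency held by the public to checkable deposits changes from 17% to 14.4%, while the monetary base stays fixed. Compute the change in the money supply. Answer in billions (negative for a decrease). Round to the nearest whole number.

₳1005 billion

Initially m₁ = (1 + 0.17) / (0.06 + 0.17) ≈ 5.08696, so M₁ = 5.08696 × 1930 = 9817.8328 billion.
After the change m₂ = (1 + 0.144) / (0.06 + 0.144) ≈ 5.60784, so M₂ = 5.60784 × 1930 = 10823.1312 billion.
ΔM = M₂ − M₁ = 10823.1312 − 9817.8328 = 1005.2984 billion.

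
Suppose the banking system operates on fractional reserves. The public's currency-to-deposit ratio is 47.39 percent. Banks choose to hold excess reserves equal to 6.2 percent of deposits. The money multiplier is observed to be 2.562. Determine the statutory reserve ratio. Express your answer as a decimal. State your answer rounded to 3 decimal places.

0.039

Using m = 2.562. Since m = (1 + c)/(c + rr + e), the denominator satisfies c + rr + e = (1 + c)/m = (1 + 0.4739) / 2.562 ≈ 0.575293.
With c = 0.4739 and e = 0.062, the statutory reserve ratio is 0.575293 − 0.4739 − 0.062 = 0.039393.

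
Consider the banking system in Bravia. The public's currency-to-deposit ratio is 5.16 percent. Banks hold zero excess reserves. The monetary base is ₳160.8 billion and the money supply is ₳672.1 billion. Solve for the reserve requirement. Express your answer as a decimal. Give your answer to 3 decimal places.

0.200

Using m = M/MB = 672.1/160.8 ≈ 4.179726. Since m = (1 + c)/(c + rr + e), the denominator satisfies c + rr + e = (1 + c)/m = (1 + 0.0516) / 4.179726 ≈ 0.251595.
With c = 0.0516 and e = 0, the reserve requirement is 0.251595 − 0.0516 − 0 = 0.199995.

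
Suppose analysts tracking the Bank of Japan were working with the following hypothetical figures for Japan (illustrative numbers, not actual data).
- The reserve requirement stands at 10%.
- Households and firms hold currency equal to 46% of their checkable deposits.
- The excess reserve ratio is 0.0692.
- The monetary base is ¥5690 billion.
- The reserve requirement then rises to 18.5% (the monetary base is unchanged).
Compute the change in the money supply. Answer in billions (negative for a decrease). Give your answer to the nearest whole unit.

-1571 billion

Initially m₁ = (1 + 0.46) / (0.1 + 0.0692 + 0.46) ≈ 2.32041, so M₁ = 2.32041 × 5690 = 13203.1329 billion.
After the change m₂ = (1 + 0.46) / (0.185 + 0.0692 + 0.46) ≈ 2.04425, so M₂ = 2.04425 × 5690 = 11631.7825 billion.
ΔM = M₂ − M₁ = 11631.7825 − 13203.1329 = -1571.3504 billion.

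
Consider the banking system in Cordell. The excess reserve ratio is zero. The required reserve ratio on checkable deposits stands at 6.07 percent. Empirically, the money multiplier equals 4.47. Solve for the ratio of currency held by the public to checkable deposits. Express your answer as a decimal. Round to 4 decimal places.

0.2100

Using m = 4.47. From m = (1 + c)/(c + rr + e), rearranging gives 1 + c = m·(c + rr + e), so c·(1 − m) = m·(rr + e) − 1.
Hence c = [m·(rr + e) − 1]/(1 − m) = [4.47 × (0.0607 + 0) − 1] / (1 − 4.47) ≈ 0.209992.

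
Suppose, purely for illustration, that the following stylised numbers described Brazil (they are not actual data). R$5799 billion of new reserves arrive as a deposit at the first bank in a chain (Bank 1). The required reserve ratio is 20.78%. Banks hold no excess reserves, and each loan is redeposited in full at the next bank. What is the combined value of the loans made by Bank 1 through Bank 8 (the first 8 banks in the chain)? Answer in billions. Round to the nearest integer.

Bank i lends (1 − rr)^i of the original deposit: Bank 1 lends 5799·0.7922 = 4593.9678, Bank 2 lends 5799·0.7922² ≈ 3639.3413, and so on.
Summing a geometric series: total = 5799·[0.7922·(1 − 0.7922^8) / (1 − 0.7922)] ≈ 18678.2176 billion.

R$18678 billion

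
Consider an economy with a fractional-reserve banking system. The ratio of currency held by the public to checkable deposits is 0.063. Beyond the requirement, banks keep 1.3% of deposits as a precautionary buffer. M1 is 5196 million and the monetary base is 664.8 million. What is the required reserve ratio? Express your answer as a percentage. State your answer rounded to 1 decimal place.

6.0%

Using m = M/MB = 5196/664.8 ≈ 7.815884. Since m = (1 + c)/(c + rr + e), the denominator satisfies c + rr + e = (1 + c)/m = (1 + 0.063) / 7.815884 ≈ 0.136005.
With c = 0.063 and e = 0.013, the required reserve ratio is 0.136005 − 0.063 − 0.013 = 0.060005.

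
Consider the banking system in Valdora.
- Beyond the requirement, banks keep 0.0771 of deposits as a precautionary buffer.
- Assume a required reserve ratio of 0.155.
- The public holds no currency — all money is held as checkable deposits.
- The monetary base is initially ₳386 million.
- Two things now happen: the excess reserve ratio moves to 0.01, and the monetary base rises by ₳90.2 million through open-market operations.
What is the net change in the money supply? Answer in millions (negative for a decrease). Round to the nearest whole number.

₳1223 million

Before: m₁ = 1 / (0.155 + 0.0771) ≈ 4.3085, MB₁ = 386, so M₁ = 4.3085 × 386 = 1663.081 million.
After: m₂ = 1 / (0.155 + 0.01) ≈ 6.0606, MB₂ = 386 + 90.2 = 476.2, so M₂ = 6.0606 × 476.2 ≈ 2886.0577 million.
ΔM = M₂ − M₁ = 2886.0577 − 1663.081 = 1222.9767 million.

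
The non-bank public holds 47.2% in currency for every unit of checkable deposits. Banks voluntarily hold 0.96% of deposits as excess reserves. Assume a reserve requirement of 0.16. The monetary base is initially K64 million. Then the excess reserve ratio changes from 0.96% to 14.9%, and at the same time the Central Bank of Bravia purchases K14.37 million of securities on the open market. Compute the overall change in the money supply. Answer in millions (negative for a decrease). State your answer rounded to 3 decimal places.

Before: m₁ = (1 + 0.472) / (0.16 + 0.0096 + 0.472) ≈ 2.294264, MB₁ = 64, so M₁ = 2.294264 × 64 ≈ 146.8329 million.
After: m₂ = (1 + 0.472) / (0.16 + 0.149 + 0.472) ≈ 1.884763, MB₂ = 64 + 14.37 = 78.37, so M₂ = 1.884763 × 78.37 ≈ 147.7089 million.
ΔM = M₂ − M₁ = 147.7089 − 146.8329 = 0.876 million.

K0.876 million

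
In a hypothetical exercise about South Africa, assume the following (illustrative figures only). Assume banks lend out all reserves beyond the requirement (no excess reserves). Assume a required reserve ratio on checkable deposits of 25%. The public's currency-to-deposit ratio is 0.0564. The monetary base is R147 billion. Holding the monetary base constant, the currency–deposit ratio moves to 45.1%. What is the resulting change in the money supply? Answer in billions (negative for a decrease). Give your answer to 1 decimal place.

-202.5 billion

Initially m₁ = (1 + 0.0564) / (0.25 + 0.0564) ≈ 3.44778, so M₁ = 3.44778 × 147 ≈ 506.8237 billion.
After the change m₂ = (1 + 0.451) / (0.25 + 0.451) ≈ 2.06990, so M₂ = 2.06990 × 147 = 304.2753 billion.
ΔM = M₂ − M₁ = 304.2753 − 506.8237 = -202.5484 billion.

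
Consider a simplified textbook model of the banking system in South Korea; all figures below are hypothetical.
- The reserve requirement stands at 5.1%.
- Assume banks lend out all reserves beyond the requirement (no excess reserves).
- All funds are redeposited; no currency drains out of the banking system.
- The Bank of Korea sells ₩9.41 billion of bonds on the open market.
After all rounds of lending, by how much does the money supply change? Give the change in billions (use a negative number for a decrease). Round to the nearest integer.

The simple money multiplier is m = 1/rr = 1/0.051 ≈ 19.6078.
An open-market sale reduces the monetary base by 9.41 billion, so ΔM = m × ΔMB = 19.6078 × (−9.41) ≈ -184.5094 billion.

-185 billion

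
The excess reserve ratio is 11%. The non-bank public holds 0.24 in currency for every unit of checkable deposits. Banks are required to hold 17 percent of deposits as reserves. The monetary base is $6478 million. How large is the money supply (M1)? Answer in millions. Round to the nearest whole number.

The money multiplier is m = (1 + c) / (rr + e + c) = (1 + 0.24) / (0.17 + 0.11 + 0.24) ≈ 2.38462.
So M = m × MB = 2.38462 × 6478 ≈ 15447.5684 million.

$15448 million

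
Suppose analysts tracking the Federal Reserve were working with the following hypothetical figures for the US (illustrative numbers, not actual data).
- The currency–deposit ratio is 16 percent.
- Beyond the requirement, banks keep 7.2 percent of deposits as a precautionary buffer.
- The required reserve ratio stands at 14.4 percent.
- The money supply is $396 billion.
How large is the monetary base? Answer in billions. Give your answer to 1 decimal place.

The money multiplier is m = (1 + c) / (rr + e + c) = (1 + 0.16) / (0.144 + 0.072 + 0.16) ≈ 3.08511.
MB = M / m = 396 / 3.08511 ≈ 128.3585 billion.

$128.4 billion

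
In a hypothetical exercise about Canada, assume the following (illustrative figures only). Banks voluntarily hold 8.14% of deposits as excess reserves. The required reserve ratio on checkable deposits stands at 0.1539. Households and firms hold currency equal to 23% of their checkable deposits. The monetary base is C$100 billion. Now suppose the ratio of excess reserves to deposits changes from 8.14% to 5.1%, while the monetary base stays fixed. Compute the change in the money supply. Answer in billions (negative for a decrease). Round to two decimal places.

C$18.48 billion

Initially m₁ = (1 + 0.23) / (0.1539 + 0.0814 + 0.23) ≈ 2.64346, so M₁ = 2.64346 × 100 = 264.346 billion.
After the change m₂ = (1 + 0.23) / (0.1539 + 0.051 + 0.23) ≈ 2.82824, so M₂ = 2.82824 × 100 = 282.824 billion.
ΔM = M₂ − M₁ = 282.824 − 264.346 = 18.478 billion.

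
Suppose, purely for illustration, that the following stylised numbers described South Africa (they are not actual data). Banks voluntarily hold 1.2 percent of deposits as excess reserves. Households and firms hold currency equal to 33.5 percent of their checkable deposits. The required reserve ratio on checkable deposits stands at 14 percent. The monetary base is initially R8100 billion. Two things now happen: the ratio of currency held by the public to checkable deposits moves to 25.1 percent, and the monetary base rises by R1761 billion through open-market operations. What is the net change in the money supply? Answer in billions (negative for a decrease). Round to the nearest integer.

Before: m₁ = (1 + 0.335) / (0.14 + 0.012 + 0.335) ≈ 2.74127, MB₁ = 8100, so M₁ = 2.74127 × 8100 = 22204.287 billion.
After: m₂ = (1 + 0.251) / (0.14 + 0.012 + 0.251) ≈ 3.10422, MB₂ = 8100 + 1761 = 9861, so M₂ = 3.10422 × 9861 ≈ 30610.7134 billion.
ΔM = M₂ − M₁ = 30610.7134 − 22204.287 = 8406.4264 billion.

R8406 billion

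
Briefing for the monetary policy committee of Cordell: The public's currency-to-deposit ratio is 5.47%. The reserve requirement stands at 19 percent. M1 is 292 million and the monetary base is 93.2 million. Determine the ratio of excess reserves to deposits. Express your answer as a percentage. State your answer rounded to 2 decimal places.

9.19%

Using m = M/MB = 292/93.2 ≈ 3.133047. Since m = (1 + c)/(c + rr + e), the denominator satisfies c + rr + e = (1 + c)/m = (1 + 0.0547) / 3.133047 ≈ 0.336637.
With c = 0.0547 and rr = 0.19, the ratio of excess reserves to deposits is 0.336637 − 0.0547 − 0.19 = 0.091937.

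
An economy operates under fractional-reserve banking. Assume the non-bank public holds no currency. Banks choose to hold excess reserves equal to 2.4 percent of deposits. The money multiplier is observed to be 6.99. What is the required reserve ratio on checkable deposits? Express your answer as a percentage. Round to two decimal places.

11.91%

Using m = 6.99. Since m = (1 + c)/(c + rr + e), the denominator satisfies c + rr + e = (1 + c)/m = (1 + 0) / 6.99 ≈ 0.143062.
With c = 0 and e = 0.024, the required reserve ratio on checkable deposits is 0.143062 − 0 − 0.024 = 0.119062.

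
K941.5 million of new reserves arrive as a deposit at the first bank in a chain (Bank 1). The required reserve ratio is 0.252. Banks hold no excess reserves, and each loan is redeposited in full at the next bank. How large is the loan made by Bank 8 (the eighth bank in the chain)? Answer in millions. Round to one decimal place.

Each bank lends a fraction (1 − rr) = 0.7480 of the deposit it receives, so Bank 8 receives 941.5·0.7480^7 and lends 941.5·0.7480^8 ≈ 92.2642 million.

K92.3 million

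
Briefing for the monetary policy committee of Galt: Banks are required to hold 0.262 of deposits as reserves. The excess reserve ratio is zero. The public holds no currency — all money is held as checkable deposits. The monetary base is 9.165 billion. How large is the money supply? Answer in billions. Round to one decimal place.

35.0 billion

With no currency drain or excess reserves, the money multiplier is m = 1/rr = 1/0.262 ≈ 3.8168.
Money supply M = m × MB = 3.8168 × 9.165 ≈ 34.981 billion.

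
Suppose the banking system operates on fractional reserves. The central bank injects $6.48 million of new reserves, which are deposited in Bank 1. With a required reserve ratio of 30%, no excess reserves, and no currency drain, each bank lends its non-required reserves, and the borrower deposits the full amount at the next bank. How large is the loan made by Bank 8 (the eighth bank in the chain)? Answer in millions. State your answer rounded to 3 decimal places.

$0.374 million

Each bank lends a fraction (1 − rr) = 0.7000 of the deposit it receives, so Bank 8 receives 6.48·0.7000^7 and lends 6.48·0.7000^8 ≈ 0.3736 million.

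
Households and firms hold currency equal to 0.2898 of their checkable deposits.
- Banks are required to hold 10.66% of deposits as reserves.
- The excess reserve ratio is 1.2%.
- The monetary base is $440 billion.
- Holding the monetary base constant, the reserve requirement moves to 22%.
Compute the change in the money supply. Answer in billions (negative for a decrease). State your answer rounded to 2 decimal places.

-301.99 billion

Initially m₁ = (1 + 0.2898) / (0.1066 + 0.012 + 0.2898) ≈ 3.158178, so M₁ = 3.158178 × 440 ≈ 1389.5983 billion.
After the change m₂ = (1 + 0.2898) / (0.22 + 0.012 + 0.2898) ≈ 2.471828, so M₂ = 2.471828 × 440 ≈ 1087.6043 billion.
ΔM = M₂ − M₁ = 1087.6043 − 1389.5983 = -301.994 billion.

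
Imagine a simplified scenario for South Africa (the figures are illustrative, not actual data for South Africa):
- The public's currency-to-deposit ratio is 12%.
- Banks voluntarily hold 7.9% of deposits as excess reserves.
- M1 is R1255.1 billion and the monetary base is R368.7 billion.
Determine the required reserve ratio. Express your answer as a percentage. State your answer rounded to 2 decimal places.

13.00%

Using m = M/MB = 1255.1/368.7 ≈ 3.404123. Since m = (1 + c)/(c + rr + e), the denominator satisfies c + rr + e = (1 + c)/m = (1 + 0.12) / 3.404123 ≈ 0.329013.
With c = 0.12 and e = 0.079, the required reserve ratio is 0.329013 − 0.12 − 0.079 = 0.130013.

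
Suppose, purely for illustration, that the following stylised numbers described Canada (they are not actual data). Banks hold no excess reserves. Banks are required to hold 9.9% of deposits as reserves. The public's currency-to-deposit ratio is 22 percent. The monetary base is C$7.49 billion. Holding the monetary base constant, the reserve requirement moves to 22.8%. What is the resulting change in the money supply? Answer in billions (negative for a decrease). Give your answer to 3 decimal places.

-8.248 billion

Initially m₁ = (1 + 0.22) / (0.099 + 0.22) ≈ 3.82445, so M₁ = 3.82445 × 7.49 ≈ 28.6451 billion.
After the change m₂ = (1 + 0.22) / (0.228 + 0.22) ≈ 2.72321, so M₂ = 2.72321 × 7.49 ≈ 20.3968 billion.
ΔM = M₂ − M₁ = 20.3968 − 28.6451 = -8.2483 billion.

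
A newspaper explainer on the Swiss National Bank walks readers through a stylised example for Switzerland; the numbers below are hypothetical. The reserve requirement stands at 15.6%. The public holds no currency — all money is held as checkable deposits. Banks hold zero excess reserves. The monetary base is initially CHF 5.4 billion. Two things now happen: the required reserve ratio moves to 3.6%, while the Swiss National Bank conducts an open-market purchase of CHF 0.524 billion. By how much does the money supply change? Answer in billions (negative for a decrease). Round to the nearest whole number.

Before: m₁ = 1 / (0.156) ≈ 6.4103, MB₁ = 5.4, so M₁ = 6.4103 × 5.4 ≈ 34.6156 billion.
After: m₂ = 1 / (0.036) ≈ 27.7778, MB₂ = 5.4 + 0.524 = 5.924, so M₂ = 27.7778 × 5.924 ≈ 164.5557 billion.
ΔM = M₂ − M₁ = 164.5557 − 34.6156 = 129.9401 billion.

CHF 130 billion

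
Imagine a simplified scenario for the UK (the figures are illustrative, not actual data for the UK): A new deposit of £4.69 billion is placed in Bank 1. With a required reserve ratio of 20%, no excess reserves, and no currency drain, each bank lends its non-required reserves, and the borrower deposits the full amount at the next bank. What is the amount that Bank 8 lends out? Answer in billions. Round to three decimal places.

Each bank lends a fraction (1 − rr) = 0.8000 of the deposit it receives, so Bank 8 receives 4.69·0.8000^7 and lends 4.69·0.8000^8 ≈ 0.7869 billion.

£0.787 billion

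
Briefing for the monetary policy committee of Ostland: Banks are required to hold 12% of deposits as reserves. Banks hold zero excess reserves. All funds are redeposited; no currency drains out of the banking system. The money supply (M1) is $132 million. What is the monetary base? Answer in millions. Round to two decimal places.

$15.84 million

With no currency drain and no excess reserves, the money multiplier is m = 1/rr = 1/0.12 ≈ 8.333333.
The monetary base is MB = M / m = 132 / 8.333333 ≈ 15.84 million.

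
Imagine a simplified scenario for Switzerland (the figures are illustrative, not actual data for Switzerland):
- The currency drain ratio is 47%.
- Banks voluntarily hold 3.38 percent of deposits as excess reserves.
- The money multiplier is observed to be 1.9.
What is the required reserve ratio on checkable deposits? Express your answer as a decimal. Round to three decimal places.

Using m = 1.9. Since m = (1 + c)/(c + rr + e), the denominator satisfies c + rr + e = (1 + c)/m = (1 + 0.47) / 1.9 ≈ 0.773684.
With c = 0.47 and e = 0.0338, the required reserve ratio on checkable deposits is 0.773684 − 0.47 − 0.0338 = 0.269884.

0.270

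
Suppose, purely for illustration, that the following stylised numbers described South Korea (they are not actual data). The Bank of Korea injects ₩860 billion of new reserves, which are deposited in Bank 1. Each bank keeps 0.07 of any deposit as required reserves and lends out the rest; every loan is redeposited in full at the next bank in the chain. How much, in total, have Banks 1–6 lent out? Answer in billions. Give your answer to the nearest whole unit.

₩4033 billion

Bank i lends (1 − rr)^i of the original deposit: Bank 1 lends 860·0.9300 = 799.8000, Bank 2 lends 860·0.9300² = 743.8140, and so on.
Summing a geometric series: total = 860·[0.9300·(1 − 0.9300^6) / (1 − 0.9300)] ≈ 4033.3893 billion.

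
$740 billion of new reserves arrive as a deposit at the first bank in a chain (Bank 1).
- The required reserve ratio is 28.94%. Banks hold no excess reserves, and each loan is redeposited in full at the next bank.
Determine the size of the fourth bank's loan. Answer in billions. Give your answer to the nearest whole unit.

Each bank lends a fraction (1 − rr) = 0.7106 of the deposit it receives, so Bank 4 receives 740·0.7106^3 and lends 740·0.7106^4 ≈ 188.6829 billion.

$189 billion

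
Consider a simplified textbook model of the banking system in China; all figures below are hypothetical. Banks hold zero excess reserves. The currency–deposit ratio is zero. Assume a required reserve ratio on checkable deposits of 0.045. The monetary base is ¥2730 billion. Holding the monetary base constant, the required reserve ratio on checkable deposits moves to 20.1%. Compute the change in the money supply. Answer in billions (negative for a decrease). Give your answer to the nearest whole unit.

Initially m₁ = 1 / (0.045) ≈ 22.22222, so M₁ = 22.22222 × 2730 = 60666.6606 billion.
After the change m₂ = 1 / (0.201) ≈ 4.97512, so M₂ = 4.97512 × 2730 = 13582.0776 billion.
ΔM = M₂ − M₁ = 13582.0776 − 60666.6606 = -47084.583 billion.

-47085 billion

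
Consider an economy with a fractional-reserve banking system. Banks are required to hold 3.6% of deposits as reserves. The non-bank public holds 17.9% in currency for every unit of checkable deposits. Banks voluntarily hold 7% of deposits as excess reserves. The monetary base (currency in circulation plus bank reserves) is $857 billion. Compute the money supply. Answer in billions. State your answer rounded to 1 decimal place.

The money multiplier is m = (1 + c) / (rr + e + c) = (1 + 0.179) / (0.036 + 0.07 + 0.179) ≈ 4.13684.
So M = m × MB = 4.13684 × 857 ≈ 3545.2719 billion.

$3545.3 billion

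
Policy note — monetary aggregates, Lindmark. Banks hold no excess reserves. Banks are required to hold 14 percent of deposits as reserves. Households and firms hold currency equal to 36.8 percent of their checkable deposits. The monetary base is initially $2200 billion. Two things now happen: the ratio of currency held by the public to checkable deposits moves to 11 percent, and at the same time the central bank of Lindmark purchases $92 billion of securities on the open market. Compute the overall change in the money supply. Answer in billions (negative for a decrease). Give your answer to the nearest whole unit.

Before: m₁ = (1 + 0.368) / (0.14 + 0.368) ≈ 2.69291, MB₁ = 2200, so M₁ = 2.69291 × 2200 = 5924.402 billion.
After: m₂ = (1 + 0.11) / (0.14 + 0.11) = 4.44, MB₂ = 2200 + 92 = 2292, so M₂ = 4.44 × 2292 = 10176.48 billion.
ΔM = M₂ − M₁ = 10176.48 − 5924.402 = 4252.078 billion.

$4252 billion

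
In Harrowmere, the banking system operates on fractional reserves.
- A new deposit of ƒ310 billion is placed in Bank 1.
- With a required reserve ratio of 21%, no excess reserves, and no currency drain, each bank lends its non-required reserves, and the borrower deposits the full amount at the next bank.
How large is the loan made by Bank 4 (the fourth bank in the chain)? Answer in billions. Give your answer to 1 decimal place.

ƒ120.7 billion

Each bank lends a fraction (1 − rr) = 0.7900 of the deposit it receives, so Bank 4 receives 310·0.7900^3 and lends 310·0.7900^4 ≈ 120.7453 billion.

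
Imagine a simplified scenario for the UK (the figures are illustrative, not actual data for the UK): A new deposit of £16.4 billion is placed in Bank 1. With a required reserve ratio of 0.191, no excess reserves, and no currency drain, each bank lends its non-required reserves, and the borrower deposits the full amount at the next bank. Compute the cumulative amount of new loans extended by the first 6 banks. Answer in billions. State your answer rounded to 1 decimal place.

Bank i lends (1 − rr)^i of the original deposit: Bank 1 lends 16.4·0.8090 = 13.2676, Bank 2 lends 16.4·0.8090² ≈ 10.7335, and so on.
Summing a geometric series: total = 16.4·[0.8090·(1 − 0.8090^6) / (1 − 0.8090)] ≈ 49.9901 billion.

£50.0 billion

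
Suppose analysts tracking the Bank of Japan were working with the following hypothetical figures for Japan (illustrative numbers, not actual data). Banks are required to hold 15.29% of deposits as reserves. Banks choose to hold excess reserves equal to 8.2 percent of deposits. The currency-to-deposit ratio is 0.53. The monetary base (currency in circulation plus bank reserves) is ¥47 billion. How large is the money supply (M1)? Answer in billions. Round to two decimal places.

The money multiplier is m = (1 + c) / (rr + e + c) = (1 + 0.53) / (0.1529 + 0.082 + 0.53) ≈ 2.00026.
So M = m × MB = 2.00026 × 47 ≈ 94.0122 billion.

¥94.01 billion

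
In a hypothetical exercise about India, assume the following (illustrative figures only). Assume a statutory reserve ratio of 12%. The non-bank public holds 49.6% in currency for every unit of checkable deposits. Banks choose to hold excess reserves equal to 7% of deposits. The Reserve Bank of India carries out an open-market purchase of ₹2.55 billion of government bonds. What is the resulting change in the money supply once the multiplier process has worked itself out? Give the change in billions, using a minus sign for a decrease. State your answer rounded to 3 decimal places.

₹5.561 billion

The money multiplier is m = (1 + c) / (rr + e + c) = (1 + 0.496) / (0.12 + 0.07 + 0.496) ≈ 2.18076.
The purchase adds 2.55 billion of base, so ΔM = m × ΔMB = 2.18076 × (+2.55) ≈ 5.5609 billion.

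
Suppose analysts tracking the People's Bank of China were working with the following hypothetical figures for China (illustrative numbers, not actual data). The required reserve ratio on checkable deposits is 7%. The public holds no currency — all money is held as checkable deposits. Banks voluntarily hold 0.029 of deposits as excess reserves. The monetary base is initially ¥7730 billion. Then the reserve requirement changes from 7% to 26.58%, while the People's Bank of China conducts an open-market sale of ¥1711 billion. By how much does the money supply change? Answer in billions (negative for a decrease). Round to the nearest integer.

Before: m₁ = 1 / (0.07 + 0.029) ≈ 10.10101, MB₁ = 7730, so M₁ = 10.10101 × 7730 = 78080.8073 billion.
After: m₂ = 1 / (0.2658 + 0.029) ≈ 3.39213, MB₂ = 7730 − 1711 = 6019, so M₂ = 3.39213 × 6019 ≈ 20417.2305 billion.
ΔM = M₂ − M₁ = 20417.2305 − 78080.8073 = -57663.5768 billion.

-57664 billion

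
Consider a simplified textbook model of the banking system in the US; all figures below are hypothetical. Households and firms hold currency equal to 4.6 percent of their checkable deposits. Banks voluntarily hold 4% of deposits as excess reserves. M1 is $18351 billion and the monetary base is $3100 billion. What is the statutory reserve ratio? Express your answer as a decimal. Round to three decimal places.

0.091

Using m = M/MB = 18351/3100 ≈ 5.919677. Since m = (1 + c)/(c + rr + e), the denominator satisfies c + rr + e = (1 + c)/m = (1 + 0.046) / 5.919677 ≈ 0.176699.
With c = 0.046 and e = 0.04, the statutory reserve ratio is 0.176699 − 0.046 − 0.04 = 0.090699.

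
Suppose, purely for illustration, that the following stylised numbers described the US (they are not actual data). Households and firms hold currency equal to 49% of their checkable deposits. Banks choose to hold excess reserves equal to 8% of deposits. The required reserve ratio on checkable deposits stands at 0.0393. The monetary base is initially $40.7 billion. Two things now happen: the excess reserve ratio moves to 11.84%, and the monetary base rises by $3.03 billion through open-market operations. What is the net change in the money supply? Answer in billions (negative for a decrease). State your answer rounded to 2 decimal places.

Before: m₁ = (1 + 0.49) / (0.0393 + 0.08 + 0.49) ≈ 2.44543, MB₁ = 40.7, so M₁ = 2.44543 × 40.7 ≈ 99.529 billion.
After: m₂ = (1 + 0.49) / (0.0393 + 0.1184 + 0.49) ≈ 2.30045, MB₂ = 40.7 + 3.03 = 43.73, so M₂ = 2.30045 × 43.73 ≈ 100.5987 billion.
ΔM = M₂ − M₁ = 100.5987 − 99.529 = 1.0697 billion.

$1.07 billion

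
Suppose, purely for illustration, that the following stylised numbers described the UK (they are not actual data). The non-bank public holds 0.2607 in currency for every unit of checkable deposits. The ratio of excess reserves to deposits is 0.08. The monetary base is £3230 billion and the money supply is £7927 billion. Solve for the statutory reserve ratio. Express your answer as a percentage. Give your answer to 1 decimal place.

Using m = M/MB = 7927/3230 ≈ 2.454180. Since m = (1 + c)/(c + rr + e), the denominator satisfies c + rr + e = (1 + c)/m = (1 + 0.2607) / 2.454180 ≈ 0.513695.
With c = 0.2607 and e = 0.08, the statutory reserve ratio is 0.513695 − 0.2607 − 0.08 = 0.172995.

17.3%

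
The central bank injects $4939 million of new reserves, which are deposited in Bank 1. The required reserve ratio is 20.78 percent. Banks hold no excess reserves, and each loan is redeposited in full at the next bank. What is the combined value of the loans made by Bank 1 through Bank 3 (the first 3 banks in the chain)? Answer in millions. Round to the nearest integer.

Bank i lends (1 − rr)^i of the original deposit: Bank 1 lends 4939·0.7922 = 3912.6758, Bank 2 lends 4939·0.7922² ≈ 3099.6218, and so on.
Summing a geometric series: total = 4939·[0.7922·(1 − 0.7922^3) / (1 − 0.7922)] ≈ 9467.8179 million.

$9468 million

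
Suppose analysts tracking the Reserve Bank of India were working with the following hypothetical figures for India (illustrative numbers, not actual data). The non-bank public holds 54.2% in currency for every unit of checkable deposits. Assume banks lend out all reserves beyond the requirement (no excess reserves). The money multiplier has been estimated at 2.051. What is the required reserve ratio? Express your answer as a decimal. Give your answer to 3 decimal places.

0.210

Using m = 2.051. Since m = (1 + c)/(c + rr + e), the denominator satisfies c + rr + e = (1 + c)/m = (1 + 0.542) / 2.051 ≈ 0.751828.
With c = 0.542 and e = 0, the required reserve ratio is 0.751828 − 0.542 − 0 = 0.209828.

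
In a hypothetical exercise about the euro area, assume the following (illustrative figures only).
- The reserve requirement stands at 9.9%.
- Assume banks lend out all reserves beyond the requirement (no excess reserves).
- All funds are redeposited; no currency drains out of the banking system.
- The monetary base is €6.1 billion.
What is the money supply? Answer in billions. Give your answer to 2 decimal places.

With no currency drain or excess reserves, the money multiplier is m = 1/rr = 1/0.099 ≈ 10.1010.
Money supply M = m × MB = 10.1010 × 6.1 = 61.6161 billion.

€61.62 billion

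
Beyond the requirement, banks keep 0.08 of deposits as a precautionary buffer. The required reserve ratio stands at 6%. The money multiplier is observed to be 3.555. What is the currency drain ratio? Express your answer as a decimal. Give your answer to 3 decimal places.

0.197

Using m = 3.555. From m = (1 + c)/(c + rr + e), rearranging gives 1 + c = m·(c + rr + e), so c·(1 − m) = m·(rr + e) − 1.
Hence c = [m·(rr + e) − 1]/(1 − m) = [3.555 × (0.06 + 0.08) − 1] / (1 − 3.555) ≈ 0.196595.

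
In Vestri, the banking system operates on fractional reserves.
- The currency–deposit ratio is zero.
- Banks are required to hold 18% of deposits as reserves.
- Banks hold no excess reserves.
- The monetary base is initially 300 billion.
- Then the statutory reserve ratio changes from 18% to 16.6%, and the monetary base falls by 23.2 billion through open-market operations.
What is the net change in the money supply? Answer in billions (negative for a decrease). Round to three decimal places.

Before: m₁ = 1 / (0.18) ≈ 5.5555556, MB₁ = 300, so M₁ = 5.5555556 × 300 ≈ 1666.6667 billion.
After: m₂ = 1 / (0.166) ≈ 6.0240964, MB₂ = 300 − 23.2 = 276.8, so M₂ = 6.0240964 × 276.8 ≈ 1667.4699 billion.
ΔM = M₂ − M₁ = 1667.4699 − 1666.6667 = 0.8032 billion.

0.803 billion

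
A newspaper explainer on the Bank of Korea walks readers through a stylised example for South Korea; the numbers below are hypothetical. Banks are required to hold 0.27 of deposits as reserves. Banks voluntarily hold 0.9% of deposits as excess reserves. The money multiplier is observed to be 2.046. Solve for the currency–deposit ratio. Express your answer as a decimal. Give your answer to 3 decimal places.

Using m = 2.046. From m = (1 + c)/(c + rr + e), rearranging gives 1 + c = m·(c + rr + e), so c·(1 − m) = m·(rr + e) − 1.
Hence c = [m·(rr + e) − 1]/(1 − m) = [2.046 × (0.27 + 0.009) − 1] / (1 − 2.046) ≈ 0.410293.

0.410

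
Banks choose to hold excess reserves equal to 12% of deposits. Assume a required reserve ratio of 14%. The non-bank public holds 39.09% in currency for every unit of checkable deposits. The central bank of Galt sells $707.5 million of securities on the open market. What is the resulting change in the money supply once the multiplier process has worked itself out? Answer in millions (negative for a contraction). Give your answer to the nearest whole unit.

-1512 million

The money multiplier is m = (1 + c) / (rr + e + c) = (1 + 0.3909) / (0.14 + 0.12 + 0.3909) ≈ 2.1369.
The sale removes 707.5 million of base, so ΔM = m × ΔMB = 2.1369 × (−707.5) ≈ -1511.8567 million.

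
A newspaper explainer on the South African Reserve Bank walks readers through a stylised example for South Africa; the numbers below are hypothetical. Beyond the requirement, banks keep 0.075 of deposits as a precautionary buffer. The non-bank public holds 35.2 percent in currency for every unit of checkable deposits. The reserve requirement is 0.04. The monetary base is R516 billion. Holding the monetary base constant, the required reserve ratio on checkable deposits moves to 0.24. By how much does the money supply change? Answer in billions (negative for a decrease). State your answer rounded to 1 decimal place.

-447.9 billion

Initially m₁ = (1 + 0.352) / (0.04 + 0.075 + 0.352) ≈ 2.89507, so M₁ = 2.89507 × 516 ≈ 1493.8561 billion.
After the change m₂ = (1 + 0.352) / (0.24 + 0.075 + 0.352) ≈ 2.02699, so M₂ = 2.02699 × 516 ≈ 1045.9268 billion.
ΔM = M₂ − M₁ = 1045.9268 − 1493.8561 = -447.9293 billion.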